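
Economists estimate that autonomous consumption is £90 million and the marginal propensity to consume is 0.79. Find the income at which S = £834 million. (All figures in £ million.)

S = Y − C = -90 + 0.21Y
-90 + 0.21Y = 834, so 0.21Y = 924 and Y = 4400

Y = 4400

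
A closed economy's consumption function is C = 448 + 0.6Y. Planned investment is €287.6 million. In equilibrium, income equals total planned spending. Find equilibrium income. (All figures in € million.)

Y = 1839

Y = C + I = 448 + 0.6Y + 287.6
Y − 0.6Y = 735.6
0.4Y = 735.6, so Y = 735.6/0.4 = 1839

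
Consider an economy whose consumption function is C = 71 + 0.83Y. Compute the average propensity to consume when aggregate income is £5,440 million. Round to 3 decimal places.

APC = 0.843

C = 71 + 0.83(5440) = 4586.2
APC = C/Y = 4586.2/5440 = 0.843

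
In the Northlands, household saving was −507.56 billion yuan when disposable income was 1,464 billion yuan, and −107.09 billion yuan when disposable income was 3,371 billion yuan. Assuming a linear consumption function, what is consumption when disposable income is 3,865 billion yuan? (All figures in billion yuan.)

C = 3868.35

MPS = ΔS/ΔY = (-107.09 − (-507.56))/(3371 − 1464) = 400.47/1907 = 0.21
MPC = 1 − MPS = 0.79
Autonomous saving = -507.56 − 0.21(1464) = -815, so a = 815
C = 815 + 0.79(3865) = 815 + 3053.35 = 3868.35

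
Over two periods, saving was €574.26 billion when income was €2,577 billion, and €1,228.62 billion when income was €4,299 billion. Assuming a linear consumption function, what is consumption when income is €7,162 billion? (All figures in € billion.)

MPS = ΔS/ΔY = (1228.62 − 574.26)/(4299 − 2577) = 654.36/1722 = 0.38
MPC = 1 − MPS = 0.62
Autonomous saving = 574.26 − 0.38(2577) = -405, so a = 405
C = 405 + 0.62(7162) = 405 + 4440.44 = 4845.44

C = 4845.44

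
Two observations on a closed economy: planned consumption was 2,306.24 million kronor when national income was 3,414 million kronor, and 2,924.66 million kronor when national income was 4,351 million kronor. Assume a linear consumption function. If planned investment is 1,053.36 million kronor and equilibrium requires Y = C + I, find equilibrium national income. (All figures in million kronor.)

Y = 3254

MPC = (2924.66 − 2306.24)/(4351 − 3414) = 618.42/937 = 0.66
a = 2306.24 − 0.66(3414) = 53
Equilibrium: Y = 53 + 0.66Y + 1053.36
0.34Y = 1106.36, so Y = 1106.36/0.34 = 3254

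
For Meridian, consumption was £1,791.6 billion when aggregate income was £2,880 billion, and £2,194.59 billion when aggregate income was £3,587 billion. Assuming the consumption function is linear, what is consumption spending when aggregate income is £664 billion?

C = 528.48

MPC = (2194.59 − 1791.6)/(3587 − 2880) = 402.99/707 = 0.57
a = 1791.6 − 0.57(2880) = 1791.6 − 1641.6 = 150
C = 150 + 0.57(664) = 150 + 378.48 = 528.48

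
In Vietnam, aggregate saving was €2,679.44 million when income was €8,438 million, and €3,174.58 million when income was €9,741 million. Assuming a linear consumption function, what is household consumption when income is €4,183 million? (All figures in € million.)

C = 3120.46

MPS = ΔS/ΔY = (3174.58 − 2679.44)/(9741 − 8438) = 495.14/1303 = 0.38
MPC = 1 − MPS = 0.62
Autonomous saving = 2679.44 − 0.38(8438) = -527, so a = 527
C = 527 + 0.62(4183) = 527 + 2593.46 = 3120.46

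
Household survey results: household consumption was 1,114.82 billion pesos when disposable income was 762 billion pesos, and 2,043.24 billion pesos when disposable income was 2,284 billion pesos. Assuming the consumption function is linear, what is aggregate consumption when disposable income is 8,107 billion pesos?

MPC = (2043.24 − 1114.82)/(2284 − 762) = 928.42/1522 = 0.61
a = 1114.82 − 0.61(762) = 1114.82 − 464.82 = 650
C = 650 + 0.61(8107) = 650 + 4945.27 = 5595.27

C = 5595.27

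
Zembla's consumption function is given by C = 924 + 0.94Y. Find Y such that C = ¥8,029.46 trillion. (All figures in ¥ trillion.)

924 + 0.94Y = 8029.46
0.94Y = 7105.46, so Y = 7105.46/0.94 = 7559

Y = 7559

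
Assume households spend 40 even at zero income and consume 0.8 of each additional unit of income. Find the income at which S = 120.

Y = 800

S = Y − C = -40 + 0.2Y
-40 + 0.2Y = 120, so 0.2Y = 160 and Y = 800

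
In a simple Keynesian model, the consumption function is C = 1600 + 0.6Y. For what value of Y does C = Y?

At break-even, C = Y: 1600 + 0.6Y = Y
0.4Y = 1600, so Y = 1600/0.4 = 4000

Y = 4000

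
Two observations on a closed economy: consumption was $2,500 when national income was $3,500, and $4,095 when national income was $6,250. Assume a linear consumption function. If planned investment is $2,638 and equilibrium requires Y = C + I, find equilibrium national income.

MPC = (4095 − 2500)/(6250 − 3500) = 1595/2750 = 0.58
a = 2500 − 0.58(3500) = 470
Equilibrium: Y = 470 + 0.58Y + 2638
0.42Y = 3108, so Y = 3108/0.42 = 7400

Y = 7400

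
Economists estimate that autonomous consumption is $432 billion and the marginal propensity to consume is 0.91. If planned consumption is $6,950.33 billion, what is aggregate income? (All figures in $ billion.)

432 + 0.91Y = 6950.33
0.91Y = 6518.33, so Y = 6518.33/0.91 = 7163

Y = 7163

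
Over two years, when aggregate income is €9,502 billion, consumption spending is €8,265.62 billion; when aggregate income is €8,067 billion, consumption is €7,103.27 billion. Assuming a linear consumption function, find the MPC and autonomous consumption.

MPC = ΔC/ΔY = (8265.62 − 7103.27)/(9502 − 8067) = 1162.35/1435 = 0.81
a = C − MPC·Y = 7103.27 − 0.81(8067) = 7103.27 − 6534.27 = 569

MPC = 0.81; a = 569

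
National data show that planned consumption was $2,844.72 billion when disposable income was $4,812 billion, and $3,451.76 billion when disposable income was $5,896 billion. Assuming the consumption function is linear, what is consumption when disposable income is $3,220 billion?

C = 1953.2

MPC = (3451.76 − 2844.72)/(5896 − 4812) = 607.04/1084 = 0.56
a = 2844.72 − 0.56(4812) = 2844.72 − 2694.72 = 150
C = 150 + 0.56(3220) = 150 + 1803.2 = 1953.2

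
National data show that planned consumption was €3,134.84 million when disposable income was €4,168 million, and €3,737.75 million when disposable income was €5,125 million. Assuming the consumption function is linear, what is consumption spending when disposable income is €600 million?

C = 887

MPC = (3737.75 − 3134.84)/(5125 − 4168) = 602.91/957 = 0.63
a = 3134.84 − 0.63(4168) = 3134.84 − 2625.84 = 509
C = 509 + 0.63(600) = 509 + 378 = 887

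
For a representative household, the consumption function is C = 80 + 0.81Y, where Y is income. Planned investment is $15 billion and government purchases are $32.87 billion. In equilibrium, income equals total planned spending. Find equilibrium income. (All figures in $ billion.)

Y = C + I + G = 80 + 0.81Y + 15 + 32.87
Y − 0.81Y = 127.87
0.19Y = 127.87, so Y = 127.87/0.19 = 673

Y = 673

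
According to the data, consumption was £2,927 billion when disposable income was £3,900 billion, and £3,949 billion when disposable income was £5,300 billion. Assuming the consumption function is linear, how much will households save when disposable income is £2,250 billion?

S = 527.5

MPC = (3949 − 2927)/(5300 − 3900) = 1022/1400 = 0.73
a = 2927 − 0.73(3900) = 2927 − 2847 = 80
C = 80 + 0.73(2250) = 1722.5
S = 2250 − 1722.5 = 527.5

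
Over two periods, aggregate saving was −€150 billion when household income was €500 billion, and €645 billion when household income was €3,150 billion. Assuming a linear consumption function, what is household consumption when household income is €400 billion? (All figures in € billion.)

C = 580

MPS = ΔS/ΔY = (645 − (-150))/(3150 − 500) = 795/2650 = 0.3
MPC = 1 − MPS = 0.7
Autonomous saving = -150 − 0.3(500) = -300, so a = 300
C = 300 + 0.7(400) = 300 + 280 = 580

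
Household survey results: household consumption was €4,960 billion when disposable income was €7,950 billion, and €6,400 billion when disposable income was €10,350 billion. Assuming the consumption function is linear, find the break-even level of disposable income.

Y = 475

MPC = (6400 − 4960)/(10350 − 7950) = 1440/2400 = 0.6
a = 4960 − 0.6(7950) = 4960 − 4770 = 190
Break-even: Y = a/(1−MPC) = 190/0.4 = 475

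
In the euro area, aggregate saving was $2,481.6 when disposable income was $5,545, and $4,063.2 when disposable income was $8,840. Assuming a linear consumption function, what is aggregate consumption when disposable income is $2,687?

MPS = ΔS/ΔY = (4063.2 − 2481.6)/(8840 − 5545) = 1581.6/3295 = 0.48
MPC = 1 − MPS = 0.52
Autonomous saving = 2481.6 − 0.48(5545) = -180, so a = 180
C = 180 + 0.52(2687) = 180 + 1397.24 = 1577.24

C = 1577.24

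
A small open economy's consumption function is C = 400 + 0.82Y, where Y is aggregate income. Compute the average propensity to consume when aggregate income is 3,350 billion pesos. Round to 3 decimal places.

C = 400 + 0.82(3350) = 3147
APC = C/Y = 3147/3350 = 0.939

APC = 0.939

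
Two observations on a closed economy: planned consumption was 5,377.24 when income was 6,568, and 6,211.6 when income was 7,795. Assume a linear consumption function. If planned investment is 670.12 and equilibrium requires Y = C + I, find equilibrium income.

MPC = (6211.6 − 5377.24)/(7795 − 6568) = 834.36/1227 = 0.68
a = 5377.24 − 0.68(6568) = 911
Equilibrium: Y = 911 + 0.68Y + 670.12
0.32Y = 1581.12, so Y = 1581.12/0.32 = 4941

Y = 4941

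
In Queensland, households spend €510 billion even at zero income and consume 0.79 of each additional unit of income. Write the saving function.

S = -510 + 0.21Y

S = Y − C = Y − (510 + 0.79Y) = -510 + (1 − 0.79)Y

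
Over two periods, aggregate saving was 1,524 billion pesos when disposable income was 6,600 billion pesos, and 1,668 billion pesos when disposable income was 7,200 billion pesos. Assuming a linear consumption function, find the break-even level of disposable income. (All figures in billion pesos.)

MPS = ΔS/ΔY = (1668 − 1524)/(7200 − 6600) = 144/600 = 0.24
MPC = 1 − MPS = 0.76
From S(6600) = 1524: −a + 0.24(6600) = 1524, so a = 1584 − 1524 = 60
Break-even (S = 0): Y = a/MPS = 60/0.24 = 250

Y = 250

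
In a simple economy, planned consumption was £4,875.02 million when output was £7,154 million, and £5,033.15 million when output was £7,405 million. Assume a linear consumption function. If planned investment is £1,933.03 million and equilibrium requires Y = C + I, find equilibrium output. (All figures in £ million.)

MPC = (5033.15 − 4875.02)/(7405 − 7154) = 158.13/251 = 0.63
a = 4875.02 − 0.63(7154) = 368
Equilibrium: Y = 368 + 0.63Y + 1933.03
0.37Y = 2301.03, so Y = 2301.03/0.37 = 6219

Y = 6219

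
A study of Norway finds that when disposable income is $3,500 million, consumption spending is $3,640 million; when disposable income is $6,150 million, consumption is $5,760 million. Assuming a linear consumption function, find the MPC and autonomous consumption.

MPC = 0.8; a = 840

MPC = ΔC/ΔY = (5760 − 3640)/(6150 − 3500) = 2120/2650 = 0.8
a = C − MPC·Y = 3640 − 0.8(3500) = 3640 − 2800 = 840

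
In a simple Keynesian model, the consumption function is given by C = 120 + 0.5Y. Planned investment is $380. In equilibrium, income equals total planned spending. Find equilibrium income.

Y = 1000

Y = C + I = 120 + 0.5Y + 380
Y − 0.5Y = 500
0.5Y = 500, so Y = 500/0.5 = 1000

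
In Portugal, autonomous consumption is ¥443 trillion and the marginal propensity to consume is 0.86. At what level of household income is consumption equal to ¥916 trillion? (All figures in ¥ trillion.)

443 + 0.86Y = 916
0.86Y = 473, so Y = 473/0.86 = 550

Y = 550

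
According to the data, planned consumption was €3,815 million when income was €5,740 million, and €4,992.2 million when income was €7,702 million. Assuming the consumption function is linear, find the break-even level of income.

Y = 927.5

MPC = (4992.2 − 3815)/(7702 − 5740) = 1177.2/1962 = 0.6
a = 3815 − 0.6(5740) = 3815 − 3444 = 371
Break-even: Y = a/(1−MPC) = 371/0.4 = 927.5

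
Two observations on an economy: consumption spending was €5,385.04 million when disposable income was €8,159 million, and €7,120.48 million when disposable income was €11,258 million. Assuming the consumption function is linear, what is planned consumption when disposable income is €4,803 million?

C = 3505.68

MPC = (7120.48 − 5385.04)/(11258 − 8159) = 1735.44/3099 = 0.56
a = 5385.04 − 0.56(8159) = 5385.04 − 4569.04 = 816
C = 816 + 0.56(4803) = 816 + 2689.68 = 3505.68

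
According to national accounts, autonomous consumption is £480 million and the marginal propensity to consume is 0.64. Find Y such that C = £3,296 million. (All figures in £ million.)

Y = 4400

480 + 0.64Y = 3296
0.64Y = 2816, so Y = 2816/0.64 = 4400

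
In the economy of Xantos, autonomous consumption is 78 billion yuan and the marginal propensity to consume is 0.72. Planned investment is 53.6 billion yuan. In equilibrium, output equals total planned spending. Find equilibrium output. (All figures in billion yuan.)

Y = C + I = 78 + 0.72Y + 53.6
Y − 0.72Y = 131.6
0.28Y = 131.6, so Y = 131.6/0.28 = 470

Y = 470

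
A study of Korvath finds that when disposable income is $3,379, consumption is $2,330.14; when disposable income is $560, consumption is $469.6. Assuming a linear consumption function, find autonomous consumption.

a = 100

MPC = ΔC/ΔY = (2330.14 − 469.6)/(3379 − 560) = 1860.54/2819 = 0.66
a = C − MPC·Y = 469.6 − 0.66(560) = 469.6 − 369.6 = 100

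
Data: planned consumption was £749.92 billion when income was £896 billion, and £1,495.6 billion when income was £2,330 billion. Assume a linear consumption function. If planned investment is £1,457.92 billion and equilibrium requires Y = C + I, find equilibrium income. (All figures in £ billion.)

MPC = (1495.6 − 749.92)/(2330 − 896) = 745.68/1434 = 0.52
a = 749.92 − 0.52(896) = 284
Equilibrium: Y = 284 + 0.52Y + 1457.92
0.48Y = 1741.92, so Y = 1741.92/0.48 = 3629

Y = 3629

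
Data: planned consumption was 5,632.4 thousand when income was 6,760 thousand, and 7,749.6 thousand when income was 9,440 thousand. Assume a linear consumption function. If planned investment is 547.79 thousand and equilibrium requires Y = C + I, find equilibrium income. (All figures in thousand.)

MPC = (7749.6 − 5632.4)/(9440 − 6760) = 2117.2/2680 = 0.79
a = 5632.4 − 0.79(6760) = 292
Equilibrium: Y = 292 + 0.79Y + 547.79
0.21Y = 839.79, so Y = 839.79/0.21 = 3999

Y = 3999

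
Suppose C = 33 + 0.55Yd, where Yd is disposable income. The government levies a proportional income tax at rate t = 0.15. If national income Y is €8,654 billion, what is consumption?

C = 4078.745

Yd = (1 − 0.15)(8654) = 0.85(8654) = 7355.9
C = 33 + 0.55(7355.9) = 33 + 4045.745 = 4078.745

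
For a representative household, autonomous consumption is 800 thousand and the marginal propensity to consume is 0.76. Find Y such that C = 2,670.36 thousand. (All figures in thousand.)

Y = 2461

800 + 0.76Y = 2670.36
0.76Y = 1870.36, so Y = 1870.36/0.76 = 2461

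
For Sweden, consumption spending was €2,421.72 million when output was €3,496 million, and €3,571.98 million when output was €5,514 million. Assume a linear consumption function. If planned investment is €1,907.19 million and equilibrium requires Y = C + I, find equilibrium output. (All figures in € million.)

MPC = (3571.98 − 2421.72)/(5514 − 3496) = 1150.26/2018 = 0.57
a = 2421.72 − 0.57(3496) = 429
Equilibrium: Y = 429 + 0.57Y + 1907.19
0.43Y = 2336.19, so Y = 2336.19/0.43 = 5433

Y = 5433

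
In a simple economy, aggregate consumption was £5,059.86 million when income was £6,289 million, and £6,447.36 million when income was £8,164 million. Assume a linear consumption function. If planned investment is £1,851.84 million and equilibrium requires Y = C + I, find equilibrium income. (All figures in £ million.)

Y = 8684

MPC = (6447.36 − 5059.86)/(8164 − 6289) = 1387.5/1875 = 0.74
a = 5059.86 − 0.74(6289) = 406
Equilibrium: Y = 406 + 0.74Y + 1851.84
0.26Y = 2257.84, so Y = 2257.84/0.26 = 8684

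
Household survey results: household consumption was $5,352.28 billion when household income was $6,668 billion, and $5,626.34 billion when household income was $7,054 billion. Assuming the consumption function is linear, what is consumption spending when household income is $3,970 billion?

MPC = (5626.34 − 5352.28)/(7054 − 6668) = 274.06/386 = 0.71
a = 5352.28 − 0.71(6668) = 5352.28 − 4734.28 = 618
C = 618 + 0.71(3970) = 618 + 2818.7 = 3436.7

C = 3436.7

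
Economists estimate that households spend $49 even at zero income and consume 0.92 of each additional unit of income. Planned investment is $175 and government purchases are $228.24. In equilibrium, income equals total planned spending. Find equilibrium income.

Y = 5653

Y = C + I + G = 49 + 0.92Y + 175 + 228.24
Y − 0.92Y = 452.24
0.08Y = 452.24, so Y = 452.24/0.08 = 5653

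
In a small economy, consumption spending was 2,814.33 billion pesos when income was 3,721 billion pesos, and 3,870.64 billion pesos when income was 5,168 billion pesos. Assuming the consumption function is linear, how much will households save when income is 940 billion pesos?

MPC = (3870.64 − 2814.33)/(5168 − 3721) = 1056.31/1447 = 0.73
a = 2814.33 − 0.73(3721) = 2814.33 − 2716.33 = 98
C = 98 + 0.73(940) = 784.2
S = 940 − 784.2 = 155.8

S = 155.8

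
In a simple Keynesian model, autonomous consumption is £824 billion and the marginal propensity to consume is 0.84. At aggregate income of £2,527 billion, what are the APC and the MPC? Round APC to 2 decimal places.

MPC = 0.84 (the slope of the consumption function)
C = 824 + 0.84(2527) = 2946.68, so APC = 2946.68/2527 = 1.17

APC = 1.17; MPC = 0.84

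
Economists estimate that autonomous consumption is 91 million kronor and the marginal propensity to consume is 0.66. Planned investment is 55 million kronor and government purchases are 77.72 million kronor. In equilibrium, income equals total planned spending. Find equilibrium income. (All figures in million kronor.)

Y = 658

Y = C + I + G = 91 + 0.66Y + 55 + 77.72
Y − 0.66Y = 223.72
0.34Y = 223.72, so Y = 223.72/0.34 = 658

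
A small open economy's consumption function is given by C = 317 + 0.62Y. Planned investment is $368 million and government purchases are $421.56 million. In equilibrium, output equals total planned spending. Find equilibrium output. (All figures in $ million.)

Y = 2912

Y = C + I + G = 317 + 0.62Y + 368 + 421.56
Y − 0.62Y = 1106.56
0.38Y = 1106.56, so Y = 1106.56/0.38 = 2912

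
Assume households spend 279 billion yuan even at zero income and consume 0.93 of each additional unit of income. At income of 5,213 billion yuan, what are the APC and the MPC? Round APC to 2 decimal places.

MPC = 0.93 (the slope of the consumption function)
C = 279 + 0.93(5213) = 5127.09, so APC = 5127.09/5213 = 0.98

APC = 0.98; MPC = 0.93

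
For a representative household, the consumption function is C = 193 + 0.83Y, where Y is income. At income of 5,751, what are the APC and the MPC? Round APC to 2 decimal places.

APC = 0.86; MPC = 0.83

MPC = 0.83 (the slope of the consumption function)
C = 193 + 0.83(5751) = 4966.33, so APC = 4966.33/5751 = 0.86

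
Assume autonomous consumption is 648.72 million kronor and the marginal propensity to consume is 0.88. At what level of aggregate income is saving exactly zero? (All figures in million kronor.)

Y = 5406

At break-even, C = Y: 648.72 + 0.88Y = Y
0.12Y = 648.72, so Y = 648.72/0.12 = 5406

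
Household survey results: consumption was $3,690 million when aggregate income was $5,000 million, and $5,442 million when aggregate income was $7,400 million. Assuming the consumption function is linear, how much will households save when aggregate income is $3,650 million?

S = 945.5

MPC = (5442 − 3690)/(7400 − 5000) = 1752/2400 = 0.73
a = 3690 − 0.73(5000) = 3690 − 3650 = 40
C = 40 + 0.73(3650) = 2704.5
S = 3650 − 2704.5 = 945.5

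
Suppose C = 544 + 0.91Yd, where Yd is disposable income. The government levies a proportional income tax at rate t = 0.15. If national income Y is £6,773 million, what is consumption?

Yd = (1 − 0.15)(6773) = 0.85(6773) = 5757.05
C = 544 + 0.91(5757.05) = 544 + 5238.9155 = 5782.9155

C = 5782.9155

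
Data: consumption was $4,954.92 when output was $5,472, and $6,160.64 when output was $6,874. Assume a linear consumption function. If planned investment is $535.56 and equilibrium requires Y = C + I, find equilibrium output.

MPC = (6160.64 − 4954.92)/(6874 − 5472) = 1205.72/1402 = 0.86
a = 4954.92 − 0.86(5472) = 249
Equilibrium: Y = 249 + 0.86Y + 535.56
0.14Y = 784.56, so Y = 784.56/0.14 = 5604

Y = 5604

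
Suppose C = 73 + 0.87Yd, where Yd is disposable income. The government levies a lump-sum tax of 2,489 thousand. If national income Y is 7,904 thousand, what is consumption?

Yd = Y − T = 7904 − 2489 = 5415
C = 73 + 0.87(5415) = 73 + 4711.05 = 4784.05

C = 4784.05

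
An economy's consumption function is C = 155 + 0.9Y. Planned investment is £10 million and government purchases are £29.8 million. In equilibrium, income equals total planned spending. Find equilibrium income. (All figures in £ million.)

Y = C + I + G = 155 + 0.9Y + 10 + 29.8
Y − 0.9Y = 194.8
0.1Y = 194.8, so Y = 194.8/0.1 = 1948

Y = 1948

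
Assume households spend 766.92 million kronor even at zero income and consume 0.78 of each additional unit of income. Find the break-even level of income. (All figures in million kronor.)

Y = 3486

At break-even, C = Y: 766.92 + 0.78Y = Y
0.22Y = 766.92, so Y = 766.92/0.22 = 3486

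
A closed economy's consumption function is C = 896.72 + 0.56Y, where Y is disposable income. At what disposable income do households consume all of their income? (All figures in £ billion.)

Y = 2038

At break-even, C = Y: 896.72 + 0.56Y = Y
0.44Y = 896.72, so Y = 896.72/0.44 = 2038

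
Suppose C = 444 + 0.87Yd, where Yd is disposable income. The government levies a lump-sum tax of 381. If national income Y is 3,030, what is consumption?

Yd = Y − T = 3030 − 381 = 2649
C = 444 + 0.87(2649) = 444 + 2304.63 = 2748.63

C = 2748.63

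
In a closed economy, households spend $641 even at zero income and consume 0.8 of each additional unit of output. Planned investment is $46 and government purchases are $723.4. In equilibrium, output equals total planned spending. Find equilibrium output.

Y = C + I + G = 641 + 0.8Y + 46 + 723.4
Y − 0.8Y = 1410.4
0.2Y = 1410.4, so Y = 1410.4/0.2 = 7052

Y = 7052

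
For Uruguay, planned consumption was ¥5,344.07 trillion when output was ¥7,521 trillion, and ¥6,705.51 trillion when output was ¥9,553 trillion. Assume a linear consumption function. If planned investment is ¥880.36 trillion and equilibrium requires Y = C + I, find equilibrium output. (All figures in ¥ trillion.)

Y = 3592

MPC = (6705.51 − 5344.07)/(9553 − 7521) = 1361.44/2032 = 0.67
a = 5344.07 − 0.67(7521) = 305
Equilibrium: Y = 305 + 0.67Y + 880.36
0.33Y = 1185.36, so Y = 1185.36/0.33 = 3592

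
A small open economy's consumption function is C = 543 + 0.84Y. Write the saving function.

S = -543 + 0.16Y

S = Y − C = Y − (543 + 0.84Y) = -543 + (1 − 0.84)Y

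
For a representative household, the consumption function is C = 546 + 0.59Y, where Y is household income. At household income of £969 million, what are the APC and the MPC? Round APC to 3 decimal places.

APC = 1.153; MPC = 0.59

MPC = 0.59 (the slope of the consumption function)
C = 546 + 0.59(969) = 1117.71, so APC = 1117.71/969 = 1.153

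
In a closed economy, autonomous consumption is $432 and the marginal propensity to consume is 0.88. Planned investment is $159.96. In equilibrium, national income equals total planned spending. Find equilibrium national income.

Y = 4933

Y = C + I = 432 + 0.88Y + 159.96
Y − 0.88Y = 591.96
0.12Y = 591.96, so Y = 591.96/0.12 = 4933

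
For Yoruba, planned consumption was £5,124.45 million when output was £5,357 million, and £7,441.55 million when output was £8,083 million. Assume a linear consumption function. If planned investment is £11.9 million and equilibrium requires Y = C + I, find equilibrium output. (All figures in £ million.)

MPC = (7441.55 − 5124.45)/(8083 − 5357) = 2317.1/2726 = 0.85
a = 5124.45 − 0.85(5357) = 571
Equilibrium: Y = 571 + 0.85Y + 11.9
0.15Y = 582.9, so Y = 582.9/0.15 = 3886

Y = 3886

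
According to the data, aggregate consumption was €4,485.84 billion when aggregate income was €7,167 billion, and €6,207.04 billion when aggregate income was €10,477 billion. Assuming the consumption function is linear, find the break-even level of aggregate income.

Y = 1581.25

MPC = (6207.04 − 4485.84)/(10477 − 7167) = 1721.2/3310 = 0.52
a = 4485.84 − 0.52(7167) = 4485.84 − 3726.84 = 759
Break-even: Y = a/(1−MPC) = 759/0.48 = 1581.25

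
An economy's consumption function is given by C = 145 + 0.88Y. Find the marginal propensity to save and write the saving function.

MPS = 0.12; S = -145 + 0.12Y

MPS = 1 − MPC = 1 − 0.88 = 0.12
S = Y − C = -145 + 0.12Y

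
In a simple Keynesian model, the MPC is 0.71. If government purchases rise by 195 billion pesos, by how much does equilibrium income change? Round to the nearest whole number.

The multiplier is 1/(1 − MPC) = 1/0.29.
ΔY = 195/0.29 = 672.41 ≈ 672

ΔY ≈ 672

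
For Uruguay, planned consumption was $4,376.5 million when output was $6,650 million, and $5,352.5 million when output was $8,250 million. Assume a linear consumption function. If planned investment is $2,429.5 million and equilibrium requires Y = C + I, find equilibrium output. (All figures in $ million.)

Y = 7050

MPC = (5352.5 − 4376.5)/(8250 − 6650) = 976/1600 = 0.61
a = 4376.5 − 0.61(6650) = 320
Equilibrium: Y = 320 + 0.61Y + 2429.5
0.39Y = 2749.5, so Y = 2749.5/0.39 = 7050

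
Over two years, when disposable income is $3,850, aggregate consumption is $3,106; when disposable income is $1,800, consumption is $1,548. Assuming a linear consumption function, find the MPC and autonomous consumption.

MPC = 0.76; a = 180

MPC = ΔC/ΔY = (3106 − 1548)/(3850 − 1800) = 1558/2050 = 0.76
a = C − MPC·Y = 1548 − 0.76(1800) = 1548 − 1368 = 180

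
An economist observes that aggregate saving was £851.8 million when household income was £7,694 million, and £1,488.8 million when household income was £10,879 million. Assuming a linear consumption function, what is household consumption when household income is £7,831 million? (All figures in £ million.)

MPS = ΔS/ΔY = (1488.8 − 851.8)/(10879 − 7694) = 637/3185 = 0.2
MPC = 1 − MPS = 0.8
Autonomous saving = 851.8 − 0.2(7694) = -687, so a = 687
C = 687 + 0.8(7831) = 687 + 6264.8 = 6951.8

C = 6951.8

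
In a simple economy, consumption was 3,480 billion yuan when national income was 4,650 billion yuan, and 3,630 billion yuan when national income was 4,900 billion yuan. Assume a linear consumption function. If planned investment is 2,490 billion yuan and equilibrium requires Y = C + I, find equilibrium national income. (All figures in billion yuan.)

Y = 7950

MPC = (3630 − 3480)/(4900 − 4650) = 150/250 = 0.6
a = 3480 − 0.6(4650) = 690
Equilibrium: Y = 690 + 0.6Y + 2490
0.4Y = 3180, so Y = 3180/0.4 = 7950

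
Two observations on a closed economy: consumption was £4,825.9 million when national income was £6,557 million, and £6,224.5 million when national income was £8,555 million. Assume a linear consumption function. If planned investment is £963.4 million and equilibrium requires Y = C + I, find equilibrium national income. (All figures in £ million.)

Y = 3998

MPC = (6224.5 − 4825.9)/(8555 − 6557) = 1398.6/1998 = 0.7
a = 4825.9 − 0.7(6557) = 236
Equilibrium: Y = 236 + 0.7Y + 963.4
0.3Y = 1199.4, so Y = 1199.4/0.3 = 3998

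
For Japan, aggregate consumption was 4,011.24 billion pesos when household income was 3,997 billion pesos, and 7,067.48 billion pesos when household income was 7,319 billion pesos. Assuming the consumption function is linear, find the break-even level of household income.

Y = 4175

MPC = (7067.48 − 4011.24)/(7319 − 3997) = 3056.24/3322 = 0.92
a = 4011.24 − 0.92(3997) = 4011.24 − 3677.24 = 334
Break-even: Y = a/(1−MPC) = 334/0.08 = 4175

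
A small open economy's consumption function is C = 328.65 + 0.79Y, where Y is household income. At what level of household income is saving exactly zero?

At break-even, C = Y: 328.65 + 0.79Y = Y
0.21Y = 328.65, so Y = 328.65/0.21 = 1565

Y = 1565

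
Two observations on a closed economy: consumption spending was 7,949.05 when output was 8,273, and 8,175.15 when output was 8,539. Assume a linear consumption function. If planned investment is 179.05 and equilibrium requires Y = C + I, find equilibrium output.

MPC = (8175.15 − 7949.05)/(8539 − 8273) = 226.1/266 = 0.85
a = 7949.05 − 0.85(8273) = 917
Equilibrium: Y = 917 + 0.85Y + 179.05
0.15Y = 1096.05, so Y = 1096.05/0.15 = 7307

Y = 7307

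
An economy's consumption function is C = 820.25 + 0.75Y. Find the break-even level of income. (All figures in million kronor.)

At break-even, C = Y: 820.25 + 0.75Y = Y
0.25Y = 820.25, so Y = 820.25/0.25 = 3281

Y = 3281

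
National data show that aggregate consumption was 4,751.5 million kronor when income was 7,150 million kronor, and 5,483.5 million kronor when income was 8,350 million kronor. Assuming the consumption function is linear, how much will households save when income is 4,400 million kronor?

S = 1326

MPC = (5483.5 − 4751.5)/(8350 − 7150) = 732/1200 = 0.61
a = 4751.5 − 0.61(7150) = 4751.5 − 4361.5 = 390
C = 390 + 0.61(4400) = 3074
S = 4400 − 3074 = 1326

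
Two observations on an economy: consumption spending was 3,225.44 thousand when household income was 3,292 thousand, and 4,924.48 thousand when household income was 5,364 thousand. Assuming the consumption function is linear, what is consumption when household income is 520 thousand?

C = 952.4

MPC = (4924.48 − 3225.44)/(5364 − 3292) = 1699.04/2072 = 0.82
a = 3225.44 − 0.82(3292) = 3225.44 − 2699.44 = 526
C = 526 + 0.82(520) = 526 + 426.4 = 952.4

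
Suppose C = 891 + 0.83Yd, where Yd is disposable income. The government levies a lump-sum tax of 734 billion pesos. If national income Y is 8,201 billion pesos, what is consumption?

C = 7088.61

Yd = Y − T = 8201 − 734 = 7467
C = 891 + 0.83(7467) = 891 + 6197.61 = 7088.61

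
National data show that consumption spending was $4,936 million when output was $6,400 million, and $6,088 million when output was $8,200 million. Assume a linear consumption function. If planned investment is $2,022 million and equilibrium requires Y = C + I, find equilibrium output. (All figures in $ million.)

MPC = (6088 − 4936)/(8200 − 6400) = 1152/1800 = 0.64
a = 4936 − 0.64(6400) = 840
Equilibrium: Y = 840 + 0.64Y + 2022
0.36Y = 2862, so Y = 2862/0.36 = 7950

Y = 7950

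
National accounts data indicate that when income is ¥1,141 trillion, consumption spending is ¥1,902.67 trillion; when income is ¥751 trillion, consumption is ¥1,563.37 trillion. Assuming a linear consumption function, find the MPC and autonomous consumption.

MPC = ΔC/ΔY = (1902.67 − 1563.37)/(1141 − 751) = 339.3/390 = 0.87
a = C − MPC·Y = 1563.37 − 0.87(751) = 1563.37 − 653.37 = 910

MPC = 0.87; a = 910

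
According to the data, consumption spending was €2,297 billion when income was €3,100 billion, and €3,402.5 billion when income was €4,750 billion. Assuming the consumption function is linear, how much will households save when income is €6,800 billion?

S = 2024

MPC = (3402.5 − 2297)/(4750 − 3100) = 1105.5/1650 = 0.67
a = 2297 − 0.67(3100) = 2297 − 2077 = 220
C = 220 + 0.67(6800) = 4776
S = 6800 − 4776 = 2024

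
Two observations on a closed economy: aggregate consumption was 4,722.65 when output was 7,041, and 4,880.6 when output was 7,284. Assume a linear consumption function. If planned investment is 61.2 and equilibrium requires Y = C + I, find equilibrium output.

Y = 592

MPC = (4880.6 − 4722.65)/(7284 − 7041) = 157.95/243 = 0.65
a = 4722.65 − 0.65(7041) = 146
Equilibrium: Y = 146 + 0.65Y + 61.2
0.35Y = 207.2, so Y = 207.2/0.35 = 592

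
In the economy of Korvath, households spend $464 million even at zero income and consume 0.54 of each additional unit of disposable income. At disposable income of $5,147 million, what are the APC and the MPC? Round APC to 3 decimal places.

APC = 0.630; MPC = 0.54

MPC = 0.54 (the slope of the consumption function)
C = 464 + 0.54(5147) = 3243.38, so APC = 3243.38/5147 = 0.630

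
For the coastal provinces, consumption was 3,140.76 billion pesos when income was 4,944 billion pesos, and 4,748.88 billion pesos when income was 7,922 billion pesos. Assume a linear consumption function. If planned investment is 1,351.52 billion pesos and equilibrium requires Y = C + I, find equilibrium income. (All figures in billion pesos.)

MPC = (4748.88 − 3140.76)/(7922 − 4944) = 1608.12/2978 = 0.54
a = 3140.76 − 0.54(4944) = 471
Equilibrium: Y = 471 + 0.54Y + 1351.52
0.46Y = 1822.52, so Y = 1822.52/0.46 = 3962

Y = 3962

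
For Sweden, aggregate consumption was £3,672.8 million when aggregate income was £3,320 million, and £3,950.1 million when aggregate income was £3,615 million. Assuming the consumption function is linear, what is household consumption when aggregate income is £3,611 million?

MPC = (3950.1 − 3672.8)/(3615 − 3320) = 277.3/295 = 0.94
a = 3672.8 − 0.94(3320) = 3672.8 − 3120.8 = 552
C = 552 + 0.94(3611) = 552 + 3394.34 = 3946.34

C = 3946.34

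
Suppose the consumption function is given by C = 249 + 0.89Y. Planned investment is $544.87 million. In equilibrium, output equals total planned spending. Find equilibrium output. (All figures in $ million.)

Y = 7217

Y = C + I = 249 + 0.89Y + 544.87
Y − 0.89Y = 793.87
0.11Y = 793.87, so Y = 793.87/0.11 = 7217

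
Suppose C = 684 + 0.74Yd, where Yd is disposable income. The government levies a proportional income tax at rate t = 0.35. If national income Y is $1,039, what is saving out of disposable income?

Yd = (1 − 0.35)(1039) = 0.65(1039) = 675.35
C = 684 + 0.74(675.35) = 684 + 499.759 = 1183.759
S = Yd − C = 675.35 − 1183.759 = -508.409

S = -508.409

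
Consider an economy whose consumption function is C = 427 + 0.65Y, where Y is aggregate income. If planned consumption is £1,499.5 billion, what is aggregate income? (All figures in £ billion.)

Y = 1650

427 + 0.65Y = 1499.5
0.65Y = 1072.5, so Y = 1072.5/0.65 = 1650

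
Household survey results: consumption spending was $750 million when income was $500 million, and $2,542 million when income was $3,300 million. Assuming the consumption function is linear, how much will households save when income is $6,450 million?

S = 1892

MPC = (2542 − 750)/(3300 − 500) = 1792/2800 = 0.64
a = 750 − 0.64(500) = 750 − 320 = 430
C = 430 + 0.64(6450) = 4558
S = 6450 − 4558 = 1892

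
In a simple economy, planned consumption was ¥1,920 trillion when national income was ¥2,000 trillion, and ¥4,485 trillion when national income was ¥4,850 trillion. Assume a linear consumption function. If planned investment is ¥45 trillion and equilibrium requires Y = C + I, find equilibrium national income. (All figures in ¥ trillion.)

Y = 1650

MPC = (4485 − 1920)/(4850 − 2000) = 2565/2850 = 0.9
a = 1920 − 0.9(2000) = 120
Equilibrium: Y = 120 + 0.9Y + 45
0.1Y = 165, so Y = 165/0.1 = 1650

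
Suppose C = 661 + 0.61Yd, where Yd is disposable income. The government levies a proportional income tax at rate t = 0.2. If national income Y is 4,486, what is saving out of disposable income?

Yd = (1 − 0.2)(4486) = 0.8(4486) = 3588.8
C = 661 + 0.61(3588.8) = 661 + 2189.168 = 2850.168
S = Yd − C = 3588.8 − 2850.168 = 738.632

S = 738.632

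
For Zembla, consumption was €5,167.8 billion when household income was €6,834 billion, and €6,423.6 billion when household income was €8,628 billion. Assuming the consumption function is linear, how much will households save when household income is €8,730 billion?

S = 2235

MPC = (6423.6 − 5167.8)/(8628 − 6834) = 1255.8/1794 = 0.7
a = 5167.8 − 0.7(6834) = 5167.8 − 4783.8 = 384
C = 384 + 0.7(8730) = 6495
S = 8730 − 6495 = 2235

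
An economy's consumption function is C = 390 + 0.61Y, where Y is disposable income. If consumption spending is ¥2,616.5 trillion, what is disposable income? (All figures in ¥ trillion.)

Y = 3650

390 + 0.61Y = 2616.5
0.61Y = 2226.5, so Y = 2226.5/0.61 = 3650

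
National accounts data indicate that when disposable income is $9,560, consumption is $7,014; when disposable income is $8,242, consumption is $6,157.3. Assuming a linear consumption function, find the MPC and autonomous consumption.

MPC = ΔC/ΔY = (7014 − 6157.3)/(9560 − 8242) = 856.7/1318 = 0.65
a = C − MPC·Y = 6157.3 − 0.65(8242) = 6157.3 − 5357.3 = 800

MPC = 0.65; a = 800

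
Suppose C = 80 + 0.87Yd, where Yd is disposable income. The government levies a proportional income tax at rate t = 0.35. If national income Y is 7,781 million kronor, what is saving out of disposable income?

S = 577.4945

Yd = (1 − 0.35)(7781) = 0.65(7781) = 5057.65
C = 80 + 0.87(5057.65) = 80 + 4400.1555 = 4480.1555
S = Yd − C = 5057.65 − 4480.1555 = 577.4945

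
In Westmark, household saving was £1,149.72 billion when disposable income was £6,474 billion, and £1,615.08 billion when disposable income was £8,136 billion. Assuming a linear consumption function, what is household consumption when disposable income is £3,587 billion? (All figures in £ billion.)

MPS = ΔS/ΔY = (1615.08 − 1149.72)/(8136 − 6474) = 465.36/1662 = 0.28
MPC = 1 − MPS = 0.72
Autonomous saving = 1149.72 − 0.28(6474) = -663, so a = 663
C = 663 + 0.72(3587) = 663 + 2582.64 = 3245.64

C = 3245.64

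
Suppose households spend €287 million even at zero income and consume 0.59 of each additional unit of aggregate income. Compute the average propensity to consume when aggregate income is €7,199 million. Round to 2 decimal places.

C = 287 + 0.59(7199) = 4534.41
APC = C/Y = 4534.41/7199 = 0.63

APC = 0.63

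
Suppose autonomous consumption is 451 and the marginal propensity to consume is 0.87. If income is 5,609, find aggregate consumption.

C = 451 + 0.87(5609) = 451 + 4879.83 = 5330.83

C = 5330.83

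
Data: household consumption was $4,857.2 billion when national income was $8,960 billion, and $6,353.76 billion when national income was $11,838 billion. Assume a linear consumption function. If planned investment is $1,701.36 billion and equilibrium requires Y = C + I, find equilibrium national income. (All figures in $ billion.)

Y = 3957

MPC = (6353.76 − 4857.2)/(11838 − 8960) = 1496.56/2878 = 0.52
a = 4857.2 − 0.52(8960) = 198
Equilibrium: Y = 198 + 0.52Y + 1701.36
0.48Y = 1899.36, so Y = 1899.36/0.48 = 3957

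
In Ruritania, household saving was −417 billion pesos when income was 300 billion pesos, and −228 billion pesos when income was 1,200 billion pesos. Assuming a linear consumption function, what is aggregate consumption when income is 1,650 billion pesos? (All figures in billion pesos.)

MPS = ΔS/ΔY = (-228 − (-417))/(1200 − 300) = 189/900 = 0.21
MPC = 1 − MPS = 0.79
Autonomous saving = -417 − 0.21(300) = -480, so a = 480
C = 480 + 0.79(1650) = 480 + 1303.5 = 1783.5

C = 1783.5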